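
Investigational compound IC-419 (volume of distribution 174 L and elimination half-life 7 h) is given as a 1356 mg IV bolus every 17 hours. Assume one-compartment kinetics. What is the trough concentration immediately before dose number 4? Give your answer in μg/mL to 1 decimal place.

1.8 μg/mL

f = (1/2)^(τ/t½) = (1/2)^(17/7) ≈ 0.1857.
C₀ = D/Vd = 1356/174 ≈ 7.793 μg/mL.
Before the 4th dose, 3 doses have been given. Superposition: Cmin = C₀·(f + f² + … + f^3).
≈ 7.793 × (0.1857 + 0.0345 + 0.0064) ≈ 7.793 × 0.2266 ≈ 1.766 μg/mL.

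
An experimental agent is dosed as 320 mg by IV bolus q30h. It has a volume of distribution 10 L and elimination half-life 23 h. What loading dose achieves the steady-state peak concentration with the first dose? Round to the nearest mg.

f = (1/2)^(30/23) ≈ 0.404904; accumulation ratio R = 1/(1−f) ≈ 1.68040.
Loading dose to hit Cmax,ss on first dose: D_load = D_maint·R ≈ 320 × 1.68040 ≈ 537.73 mg.

538 mg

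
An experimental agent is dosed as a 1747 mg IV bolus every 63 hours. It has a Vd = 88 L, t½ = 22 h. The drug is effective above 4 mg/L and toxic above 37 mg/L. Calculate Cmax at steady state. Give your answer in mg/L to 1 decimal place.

k = ln2/t½ = ln2/22 ≈ 0.031507 h⁻¹; fraction remaining f = e^(−kτ) = e^(−0.031507×63) ≈ 0.1374.
At steady state, accumulation factor R = 1/(1 − e^(−kτ)) ≈ 1.1593.
Single-dose peak C₀ = D/Vd = 1747/88 ≈ 19.852 mg/L.
Steady-state peak Cmax,ss = C₀·R ≈ 19.852 × 1.1593 ≈ 23.014 mg/L.
Peak 23.0 mg/L vs MTC 37 mg/L: below toxic threshold.

23.0 mg/L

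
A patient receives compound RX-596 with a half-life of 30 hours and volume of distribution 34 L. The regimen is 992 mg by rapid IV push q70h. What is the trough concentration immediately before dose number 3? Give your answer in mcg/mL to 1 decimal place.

f = (1/2)^(τ/t½) = (1/2)^(70/30) ≈ 0.1984.
C₀ = D/Vd = 992/34 ≈ 29.176 mcg/mL.
Before the 3rd dose, 2 doses have been given. Superposition: Cmin = C₀·(f + f²).
≈ 29.176 × (0.1984 + 0.0394) ≈ 29.176 × 0.2378 ≈ 6.938 mcg/mL.

6.9 mcg/mL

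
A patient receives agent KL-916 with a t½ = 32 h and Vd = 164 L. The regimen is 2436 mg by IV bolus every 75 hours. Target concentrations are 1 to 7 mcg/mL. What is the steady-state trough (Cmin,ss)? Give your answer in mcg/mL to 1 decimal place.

3.6 mcg/mL

τ/t½ = 75/32 ≈ 2.3438, so fraction remaining f = (1/2)^(75/32) ≈ 0.1970.
Accumulation ratio R = 1/(1 − f) ≈ 1/0.8030 ≈ 1.2453.
Each bolus raises the concentration by D/Vd = 2436/164 ≈ 14.854 mcg/mL.
Cmax,ss = C₀/(1 − f) ≈ 14.854/0.8030 ≈ 18.498 mcg/mL.
Steady-state trough Cmin,ss = Cmax,ss·f ≈ 18.498 × 0.1970 ≈ 3.644 mcg/mL.
Trough 3.6 mcg/mL vs MEC 1 mcg/mL: adequate.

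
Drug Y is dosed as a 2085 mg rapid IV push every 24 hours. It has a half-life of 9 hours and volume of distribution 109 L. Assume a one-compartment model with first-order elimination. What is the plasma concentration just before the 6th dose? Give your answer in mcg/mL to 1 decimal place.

3.6 mcg/mL

f = (1/2)^(τ/t½) = (1/2)^(24/9) ≈ 0.1575.
C₀ = D/Vd = 2085/109 ≈ 19.128 mcg/mL.
Before the 6th dose, 5 doses have been given. Superposition: Cmin = C₀·(f + f² + … + f^5).
≈ 19.128 × (0.1575 + 0.0248 + 0.0039 + 0.0006 + 0.0001) ≈ 19.128 × 0.1869 ≈ 3.575 mcg/mL.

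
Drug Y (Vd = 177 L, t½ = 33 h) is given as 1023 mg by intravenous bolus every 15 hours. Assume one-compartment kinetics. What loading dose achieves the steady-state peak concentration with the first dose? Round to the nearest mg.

3785 mg

f = (1/2)^(15/33) ≈ 0.729740; accumulation ratio R = 1/(1−f) ≈ 3.70014.
Loading dose to hit Cmax,ss on first dose: D_load = D_maint·R ≈ 1023 × 3.70014 ≈ 3785.24 mg.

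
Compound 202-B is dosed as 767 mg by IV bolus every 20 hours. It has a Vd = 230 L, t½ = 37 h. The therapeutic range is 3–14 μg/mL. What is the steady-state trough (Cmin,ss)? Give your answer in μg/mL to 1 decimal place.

7.3 μg/mL

k = ln2/t½ = ln2/37 ≈ 0.018734 h⁻¹; fraction remaining f = e^(−kτ) = e^(−0.018734×20) ≈ 0.6875.
Each bolus raises the concentration by D/Vd = 767/230 ≈ 3.335 μg/mL.
Steady-state trough Cmin,ss = C₀·f/(1−f) ≈ 3.335 × 0.6875/0.3125 ≈ 7.337 μg/mL.
Trough 7.3 μg/mL vs MEC 3 μg/mL: adequate.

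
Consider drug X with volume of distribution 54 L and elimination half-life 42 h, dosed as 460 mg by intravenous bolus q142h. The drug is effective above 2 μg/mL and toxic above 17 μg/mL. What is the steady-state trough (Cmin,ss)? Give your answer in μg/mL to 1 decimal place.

τ/t½ = 142/42 ≈ 3.381, so fraction remaining f = (1/2)^(142/42) ≈ 0.0960.
Each bolus raises the concentration by D/Vd = 460/54 ≈ 8.519 μg/mL.
Steady-state trough Cmin,ss = C₀·f/(1−f) ≈ 8.519 × 0.0960/0.9040 ≈ 0.905 μg/mL.
Trough 0.9 μg/mL vs MEC 2 μg/mL: subtherapeutic.

0.9 μg/mL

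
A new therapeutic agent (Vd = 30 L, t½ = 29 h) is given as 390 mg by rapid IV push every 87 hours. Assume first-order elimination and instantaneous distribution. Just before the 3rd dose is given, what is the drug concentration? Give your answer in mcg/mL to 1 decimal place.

1.8 mcg/mL

f = (1/2)^(τ/t½) = (1/2)^(87/29) ≈ 0.1250.
C₀ = D/Vd = 390/30 ≈ 13.000 mcg/mL.
Before the 3rd dose, 2 doses have been given. Superposition: Cmin = C₀·(f + f²).
≈ 13.000 × (0.1250 + 0.0156) ≈ 13.000 × 0.1406 ≈ 1.828 mcg/mL.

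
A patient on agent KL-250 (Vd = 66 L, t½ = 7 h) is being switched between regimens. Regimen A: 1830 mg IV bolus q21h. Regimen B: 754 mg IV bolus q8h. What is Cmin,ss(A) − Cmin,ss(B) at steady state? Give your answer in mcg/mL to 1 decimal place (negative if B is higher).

-5.5 mcg/mL

Regimen A: f = (1/2)^(21/7) ≈ 0.1250; Cmin,ss = (1830/66)·f/(1−f) ≈ 3.961 mcg/mL.
Regimen B: f = (1/2)^(8/7) ≈ 0.4529; Cmin,ss = (754/66)·f/(1−f) ≈ 9.457 mcg/mL.
Difference ≈ 3.961 − 9.457 ≈ -5.496 mcg/mL.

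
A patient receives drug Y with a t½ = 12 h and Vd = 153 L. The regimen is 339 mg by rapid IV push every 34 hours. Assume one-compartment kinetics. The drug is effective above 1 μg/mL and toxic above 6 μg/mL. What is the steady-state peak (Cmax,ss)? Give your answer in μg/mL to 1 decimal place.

2.6 μg/mL

Over one 34-h interval, 34/12 ≈ 2.8333 half-lives elapse, leaving f ≈ 0.1403 of each dose.
At steady state, accumulation factor R = 1/(1 − e^(−kτ)) ≈ 1.1632.
Each bolus raises the concentration by D/Vd = 339/153 ≈ 2.216 μg/mL.
Steady-state peak Cmax,ss = C₀·R ≈ 2.216 × 1.1632 ≈ 2.578 μg/mL.
Peak 2.6 μg/mL vs MTC 6 μg/mL: below toxic threshold.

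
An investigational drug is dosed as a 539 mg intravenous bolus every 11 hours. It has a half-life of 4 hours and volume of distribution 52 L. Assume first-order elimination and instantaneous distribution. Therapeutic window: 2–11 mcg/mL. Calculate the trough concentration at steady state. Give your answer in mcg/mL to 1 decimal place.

k = ln2/t½ = ln2/4 ≈ 0.173287 h⁻¹; fraction remaining f = e^(−kτ) = e^(−0.173287×11) ≈ 0.1487.
At steady state, accumulation factor R = 1/(1 − e^(−kτ)) ≈ 1.1747.
Single-dose peak C₀ = D/Vd = 539/52 ≈ 10.365 mcg/mL.
Steady-state peak Cmax,ss = C₀·R ≈ 10.365 × 1.1747 ≈ 12.176 mcg/mL.
One interval later, Cmin,ss = Cmax,ss·e^(−kτ) ≈ 12.176 × 0.1487 ≈ 1.811 mcg/mL.
Trough 1.8 mcg/mL vs MEC 2 mcg/mL: subtherapeutic.

1.8 mcg/mL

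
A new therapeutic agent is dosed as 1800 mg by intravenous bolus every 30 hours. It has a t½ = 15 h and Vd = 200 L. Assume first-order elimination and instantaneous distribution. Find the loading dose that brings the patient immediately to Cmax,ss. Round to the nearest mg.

f = (1/2)^(30/15) ≈ 0.250000; accumulation ratio R = 1/(1−f) ≈ 1.33333.
Loading dose to hit Cmax,ss on first dose: D_load = D_maint·R ≈ 1800 × 1.33333 ≈ 2399.99 mg.

2400 mg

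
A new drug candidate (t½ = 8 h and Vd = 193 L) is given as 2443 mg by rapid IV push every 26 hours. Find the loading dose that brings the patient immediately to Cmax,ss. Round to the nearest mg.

f = (1/2)^(26/8) ≈ 0.105112; accumulation ratio R = 1/(1−f) ≈ 1.11746.
Loading dose to hit Cmax,ss on first dose: D_load = D_maint·R ≈ 2443 × 1.11746 ≈ 2729.95 mg.

2730 mg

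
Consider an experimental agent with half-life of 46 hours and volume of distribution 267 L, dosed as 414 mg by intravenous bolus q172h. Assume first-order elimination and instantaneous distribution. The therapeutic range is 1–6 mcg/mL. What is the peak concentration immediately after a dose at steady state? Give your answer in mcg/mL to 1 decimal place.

k = ln2/t½ = ln2/46 ≈ 0.015068 h⁻¹; fraction remaining f = e^(−kτ) = e^(−0.015068×172) ≈ 0.0749.
Accumulation ratio R = 1/(1 − f) ≈ 1/0.9251 ≈ 1.0810.
Each bolus raises the concentration by D/Vd = 414/267 ≈ 1.551 mcg/mL.
Steady-state peak Cmax,ss = C₀·R ≈ 1.551 × 1.0810 ≈ 1.677 mcg/mL.
Peak 1.7 mcg/mL vs MTC 6 mcg/mL: below toxic threshold.

1.7 mcg/mL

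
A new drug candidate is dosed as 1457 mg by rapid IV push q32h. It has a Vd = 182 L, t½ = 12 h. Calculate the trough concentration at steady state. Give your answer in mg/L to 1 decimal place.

k = ln2/t½ = ln2/12 ≈ 0.057762 h⁻¹; fraction remaining f = e^(−kτ) = e^(−0.057762×32) ≈ 0.1575.
Accumulation ratio R = 1/(1 − f) ≈ 1/0.8425 ≈ 1.1869.
Single-dose peak C₀ = D/Vd = 1457/182 ≈ 8.005 mg/L.
Steady-state peak Cmax,ss = C₀·R ≈ 8.005 × 1.1869 ≈ 9.501 mg/L.
One interval later, Cmin,ss = Cmax,ss·e^(−kτ) ≈ 9.501 × 0.1575 ≈ 1.496 mg/L.

1.5 mg/L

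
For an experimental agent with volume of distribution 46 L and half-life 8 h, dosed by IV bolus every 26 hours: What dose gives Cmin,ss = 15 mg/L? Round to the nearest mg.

5874 mg

τ/t½ = 26/8 ≈ 3.25, so f = (1/2)^(26/8) ≈ 0.105112.
Cmin,ss = (D/Vd)·f/(1−f), so D = Cmin,ss·Vd·(1−f)/f.
D = 15 × 46 × (1−f)/f ≈ 15 × 46 × 8.51366 ≈ 5874.43 mg.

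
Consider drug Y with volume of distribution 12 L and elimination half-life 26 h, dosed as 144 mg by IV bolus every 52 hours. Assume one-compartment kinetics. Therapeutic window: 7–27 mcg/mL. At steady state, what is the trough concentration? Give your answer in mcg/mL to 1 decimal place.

4.0 mcg/mL

The dosing interval is 2 half-lives, so f = 2^(−2) = 0.25.
At steady state, R = 1/(1 − 0.25) = 4/3.
Single-dose peak C₀ = D/Vd = 144/12 = 12 mcg/mL.
Steady-state peak Cmax,ss = C₀·R = 12 × 4/3 ≈ 16.000 mcg/mL.
Steady-state trough Cmin,ss = Cmax,ss·f ≈ 16.000 × 0.25 ≈ 4.000 mcg/mL.
Trough 4.0 mcg/mL vs MEC 7 mcg/mL: subtherapeutic.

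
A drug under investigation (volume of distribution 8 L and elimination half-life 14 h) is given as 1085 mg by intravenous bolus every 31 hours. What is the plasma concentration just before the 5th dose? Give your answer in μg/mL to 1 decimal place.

37.2 μg/mL

f = (1/2)^(τ/t½) = (1/2)^(31/14) ≈ 0.2155.
C₀ = D/Vd = 1085/8 ≈ 135.625 μg/mL.
Before the 5th dose, 4 doses have been given. Superposition: Cmin = C₀·(f + f² + … + f^4).
≈ 135.625 × (0.2155 + 0.0464 + 0.0100 + 0.0022) ≈ 135.625 × 0.2741 ≈ 37.175 μg/mL.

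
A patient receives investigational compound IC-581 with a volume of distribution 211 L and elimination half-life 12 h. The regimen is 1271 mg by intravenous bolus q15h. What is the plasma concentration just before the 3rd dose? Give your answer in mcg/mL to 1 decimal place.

3.6 mcg/mL

f = (1/2)^(τ/t½) = (1/2)^(15/12) ≈ 0.4204.
C₀ = D/Vd = 1271/211 ≈ 6.024 mcg/mL.
Before the 3rd dose, 2 doses have been given. Superposition: Cmin = C₀·(f + f²).
≈ 6.024 × (0.4204 + 0.1767) ≈ 6.024 × 0.5971 ≈ 3.597 mcg/mL.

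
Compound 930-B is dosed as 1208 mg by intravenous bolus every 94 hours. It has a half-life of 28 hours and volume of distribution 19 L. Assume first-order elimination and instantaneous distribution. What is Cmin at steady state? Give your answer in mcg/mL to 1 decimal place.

6.9 mcg/mL

k = ln2/t½ = ln2/28 ≈ 0.024755 h⁻¹; fraction remaining f = e^(−kτ) = e^(−0.024755×94) ≈ 0.0976.
Single-dose peak C₀ = D/Vd = 1208/19 ≈ 63.579 mcg/mL.
Steady-state trough Cmin,ss = C₀·f/(1−f) ≈ 63.579 × 0.0976/0.9024 ≈ 6.876 mcg/mL.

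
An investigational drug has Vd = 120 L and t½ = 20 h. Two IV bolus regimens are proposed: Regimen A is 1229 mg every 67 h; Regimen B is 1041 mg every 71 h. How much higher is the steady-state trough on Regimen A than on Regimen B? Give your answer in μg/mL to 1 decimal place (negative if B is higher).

Regimen A: f = (1/2)^(67/20) ≈ 0.0981; Cmin,ss = (1229/120)·f/(1−f) ≈ 1.114 μg/mL.
Regimen B: f = (1/2)^(71/20) ≈ 0.0854; Cmin,ss = (1041/120)·f/(1−f) ≈ 0.810 μg/mL.
Difference ≈ 1.114 − 0.810 ≈ 0.304 μg/mL.

0.3 μg/mL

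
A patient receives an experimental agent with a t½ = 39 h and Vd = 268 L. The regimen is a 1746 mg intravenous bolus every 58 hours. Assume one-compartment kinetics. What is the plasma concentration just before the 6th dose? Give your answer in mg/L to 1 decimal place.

f = (1/2)^(τ/t½) = (1/2)^(58/39) ≈ 0.3567.
C₀ = D/Vd = 1746/268 ≈ 6.515 mg/L.
Before the 6th dose, 5 doses have been given. Superposition: Cmin = C₀·(f + f² + … + f^5).
≈ 6.515 × (0.3567 + 0.1272 + 0.0454 + 0.0162 + 0.0058) ≈ 6.515 × 0.5513 ≈ 3.592 mg/L.

3.6 mg/L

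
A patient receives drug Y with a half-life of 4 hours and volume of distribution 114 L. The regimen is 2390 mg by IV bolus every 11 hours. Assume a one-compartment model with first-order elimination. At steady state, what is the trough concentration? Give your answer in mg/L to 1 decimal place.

τ/t½ = 11/4 ≈ 2.75, so fraction remaining f = (1/2)^(11/4) ≈ 0.1487.
At steady state, accumulation factor R = 1/(1 − e^(−kτ)) ≈ 1.1747.
Single-dose peak C₀ = D/Vd = 2390/114 ≈ 20.965 mg/L.
Steady-state peak Cmax,ss = C₀·R ≈ 20.965 × 1.1747 ≈ 24.628 mg/L.
One interval later, Cmin,ss = Cmax,ss·e^(−kτ) ≈ 24.628 × 0.1487 ≈ 3.662 mg/L.

3.7 mg/L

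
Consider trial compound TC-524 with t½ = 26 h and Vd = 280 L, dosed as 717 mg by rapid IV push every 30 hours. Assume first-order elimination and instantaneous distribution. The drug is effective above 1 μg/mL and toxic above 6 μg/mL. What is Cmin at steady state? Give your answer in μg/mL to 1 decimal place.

Over one 30-h interval, 30/26 ≈ 1.1538 half-lives elapse, leaving f ≈ 0.4494 of each dose.
Accumulation ratio R = 1/(1 − f) ≈ 1/0.5506 ≈ 1.8162.
Single-dose peak C₀ = D/Vd = 717/280 ≈ 2.561 μg/mL.
Steady-state peak Cmax,ss = C₀·R ≈ 2.561 × 1.8162 ≈ 4.651 μg/mL.
Steady-state trough Cmin,ss = Cmax,ss·f ≈ 4.651 × 0.4494 ≈ 2.090 μg/mL.
Trough 2.1 μg/mL vs MEC 1 μg/mL: adequate.

2.1 μg/mL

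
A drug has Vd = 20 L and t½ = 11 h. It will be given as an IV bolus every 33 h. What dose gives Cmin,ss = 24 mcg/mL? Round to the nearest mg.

τ/t½ = 33/11 ≈ 3, so f = (1/2)^(33/11) ≈ 0.125000.
Cmin,ss = (D/Vd)·f/(1−f), so D = Cmin,ss·Vd·(1−f)/f.
D = 24 × 20 × (1−f)/f ≈ 24 × 20 × 7.00000 ≈ 3360.00 mg.

3360 mg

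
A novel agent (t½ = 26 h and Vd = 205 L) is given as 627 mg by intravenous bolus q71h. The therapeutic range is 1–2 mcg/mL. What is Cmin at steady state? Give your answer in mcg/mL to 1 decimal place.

0.5 mcg/mL

k = ln2/t½ = ln2/26 ≈ 0.026660 h⁻¹; fraction remaining f = e^(−kτ) = e^(−0.026660×71) ≈ 0.1506.
Single-dose peak C₀ = D/Vd = 627/205 ≈ 3.059 mcg/mL.
Steady-state trough Cmin,ss = C₀·f/(1−f) ≈ 3.059 × 0.1506/0.8494 ≈ 0.542 mcg/mL.
Trough 0.5 mcg/mL vs MEC 1 mcg/mL: subtherapeutic.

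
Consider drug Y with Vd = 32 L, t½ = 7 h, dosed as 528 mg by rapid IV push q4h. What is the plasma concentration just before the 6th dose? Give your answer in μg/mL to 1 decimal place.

f = (1/2)^(τ/t½) = (1/2)^(4/7) ≈ 0.6730.
C₀ = D/Vd = 528/32 ≈ 16.500 μg/mL.
Before the 6th dose, 5 doses have been given. Superposition: Cmin = C₀·(f + f² + … + f^5).
≈ 16.500 × (0.6730 + 0.4529 + 0.3048 + 0.2051 + 0.1381) ≈ 16.500 × 1.7739 ≈ 29.269 μg/mL.

29.3 μg/mL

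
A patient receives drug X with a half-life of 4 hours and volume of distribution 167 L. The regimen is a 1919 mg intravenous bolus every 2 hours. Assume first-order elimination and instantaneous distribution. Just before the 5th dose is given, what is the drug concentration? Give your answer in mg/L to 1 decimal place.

f = (1/2)^(τ/t½) = (1/2)^(2/4) ≈ 0.7071.
C₀ = D/Vd = 1919/167 ≈ 11.491 mg/L.
Before the 5th dose, 4 doses have been given. Superposition: Cmin = C₀·(f + f² + … + f^4).
≈ 11.491 × (0.7071 + 0.5000 + 0.3535 + 0.2500) ≈ 11.491 × 1.8106 ≈ 20.806 mg/L.

20.8 mg/L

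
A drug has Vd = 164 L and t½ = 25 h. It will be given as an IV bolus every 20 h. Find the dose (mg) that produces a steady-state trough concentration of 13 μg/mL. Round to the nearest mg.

1580 mg

τ/t½ = 20/25 ≈ 0.8, so f = (1/2)^(20/25) ≈ 0.574349.
Cmin,ss = (D/Vd)·f/(1−f), so D = Cmin,ss·Vd·(1−f)/f.
D = 13 × 164 × (1−f)/f ≈ 13 × 164 × 0.74110 ≈ 1580.03 mg.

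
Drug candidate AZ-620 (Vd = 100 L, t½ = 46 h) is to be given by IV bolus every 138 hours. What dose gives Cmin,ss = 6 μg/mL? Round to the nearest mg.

4200 mg

τ/t½ = 138/46 ≈ 3, so f = (1/2)^(138/46) ≈ 0.125000.
Cmin,ss = (D/Vd)·f/(1−f), so D = Cmin,ss·Vd·(1−f)/f.
D = 6 × 100 × (1−f)/f ≈ 6 × 100 × 7.00000 ≈ 4200.00 mg.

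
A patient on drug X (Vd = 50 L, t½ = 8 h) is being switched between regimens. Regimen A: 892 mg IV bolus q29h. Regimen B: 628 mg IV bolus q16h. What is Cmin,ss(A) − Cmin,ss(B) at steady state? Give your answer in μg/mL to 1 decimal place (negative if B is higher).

Regimen A: f = (1/2)^(29/8) ≈ 0.0811; Cmin,ss = (892/50)·f/(1−f) ≈ 1.575 μg/mL.
Regimen B: f = (1/2)^(16/8) ≈ 0.2500; Cmin,ss = (628/50)·f/(1−f) ≈ 4.187 μg/mL.
Difference ≈ 1.575 − 4.187 ≈ -2.612 μg/mL.

-2.6 μg/mL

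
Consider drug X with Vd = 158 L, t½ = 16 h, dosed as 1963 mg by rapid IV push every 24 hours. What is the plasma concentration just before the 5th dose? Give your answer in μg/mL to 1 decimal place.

6.7 μg/mL

f = (1/2)^(τ/t½) = (1/2)^(24/16) ≈ 0.3536.
C₀ = D/Vd = 1963/158 ≈ 12.424 μg/mL.
Before the 5th dose, 4 doses have been given. Superposition: Cmin = C₀·(f + f² + … + f^4).
≈ 12.424 × (0.3536 + 0.1250 + 0.0442 + 0.0156) ≈ 12.424 × 0.5384 ≈ 6.689 μg/mL.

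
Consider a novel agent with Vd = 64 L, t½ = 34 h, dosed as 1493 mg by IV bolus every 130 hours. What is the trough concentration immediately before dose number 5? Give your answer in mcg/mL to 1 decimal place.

f = (1/2)^(τ/t½) = (1/2)^(130/34) ≈ 0.0706.
C₀ = D/Vd = 1493/64 ≈ 23.328 mcg/mL.
Before the 5th dose, 4 doses have been given. Superposition: Cmin = C₀·(f + f² + … + f^4).
≈ 23.328 × (0.0706 + 0.0050 + 0.0004 + 0.0000) ≈ 23.328 × 0.0760 ≈ 1.773 mcg/mL.

1.8 mcg/mL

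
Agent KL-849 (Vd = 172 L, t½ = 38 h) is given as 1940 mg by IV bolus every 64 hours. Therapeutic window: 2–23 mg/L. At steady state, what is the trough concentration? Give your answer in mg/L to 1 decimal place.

τ/t½ = 64/38 ≈ 1.6842, so fraction remaining f = (1/2)^(64/38) ≈ 0.3112.
Accumulation ratio R = 1/(1 − f) ≈ 1/0.6888 ≈ 1.4518.
Single-dose peak C₀ = D/Vd = 1940/172 ≈ 11.279 mg/L.
Steady-state peak Cmax,ss = C₀·R ≈ 11.279 × 1.4518 ≈ 16.375 mg/L.
Steady-state trough Cmin,ss = Cmax,ss·f ≈ 16.375 × 0.3112 ≈ 5.096 mg/L.
Trough 5.1 mg/L vs MEC 2 mg/L: adequate.

5.1 mg/L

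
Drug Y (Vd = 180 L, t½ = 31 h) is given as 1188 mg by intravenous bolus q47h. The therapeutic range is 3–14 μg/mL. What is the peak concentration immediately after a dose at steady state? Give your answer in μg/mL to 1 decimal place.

Over one 47-h interval, 47/31 ≈ 1.5161 half-lives elapse, leaving f ≈ 0.3496 of each dose.
At steady state, accumulation factor R = 1/(1 − e^(−kτ)) ≈ 1.5375.
Single-dose peak C₀ = D/Vd = 1188/180 ≈ 6.600 μg/mL.
Steady-state peak Cmax,ss = C₀·R ≈ 6.600 × 1.5375 ≈ 10.148 μg/mL.
Peak 10.1 μg/mL vs MTC 14 μg/mL: below toxic threshold.

10.1 μg/mL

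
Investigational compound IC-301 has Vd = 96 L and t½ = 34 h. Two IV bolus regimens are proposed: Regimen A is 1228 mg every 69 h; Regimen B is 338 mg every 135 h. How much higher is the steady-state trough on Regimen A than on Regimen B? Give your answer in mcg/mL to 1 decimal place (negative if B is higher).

Regimen A: f = (1/2)^(69/34) ≈ 0.2450; Cmin,ss = (1228/96)·f/(1−f) ≈ 4.151 mcg/mL.
Regimen B: f = (1/2)^(135/34) ≈ 0.0638; Cmin,ss = (338/96)·f/(1−f) ≈ 0.240 mcg/mL.
Difference ≈ 4.151 − 0.240 ≈ 3.911 mcg/mL.

3.9 mcg/mL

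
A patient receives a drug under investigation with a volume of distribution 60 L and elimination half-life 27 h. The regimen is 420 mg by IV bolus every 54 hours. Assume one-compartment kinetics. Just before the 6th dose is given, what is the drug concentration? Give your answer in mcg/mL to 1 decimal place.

f = (1/2)^(τ/t½) = (1/2)^(54/27) ≈ 0.2500.
C₀ = D/Vd = 420/60 ≈ 7.000 mcg/mL.
Before the 6th dose, 5 doses have been given. Superposition: Cmin = C₀·(f + f² + … + f^5).
≈ 7.000 × (0.2500 + 0.0625 + 0.0156 + 0.0039 + 0.0010) ≈ 7.000 × 0.3330 ≈ 2.331 mcg/mL.

2.3 mcg/mL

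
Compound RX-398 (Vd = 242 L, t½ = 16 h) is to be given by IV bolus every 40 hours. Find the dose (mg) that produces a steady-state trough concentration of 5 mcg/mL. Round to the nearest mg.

τ/t½ = 40/16 ≈ 2.5, so f = (1/2)^(40/16) ≈ 0.176777.
Cmin,ss = (D/Vd)·f/(1−f), so D = Cmin,ss·Vd·(1−f)/f.
D = 5 × 242 × (1−f)/f ≈ 5 × 242 × 4.65684 ≈ 5634.78 mg.

5635 mg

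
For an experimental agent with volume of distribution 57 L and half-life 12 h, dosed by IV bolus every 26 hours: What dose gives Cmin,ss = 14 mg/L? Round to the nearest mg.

τ/t½ = 26/12 ≈ 2.1667, so f = (1/2)^(26/12) ≈ 0.222725.
Cmin,ss = (D/Vd)·f/(1−f), so D = Cmin,ss·Vd·(1−f)/f.
D = 14 × 57 × (1−f)/f ≈ 14 × 57 × 3.48984 ≈ 2784.89 mg.

2785 mg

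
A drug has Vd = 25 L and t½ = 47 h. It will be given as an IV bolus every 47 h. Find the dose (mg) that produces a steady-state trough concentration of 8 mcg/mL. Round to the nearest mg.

τ/t½ = 47/47 ≈ 1, so f = (1/2)^(47/47) ≈ 0.500000.
Cmin,ss = (D/Vd)·f/(1−f), so D = Cmin,ss·Vd·(1−f)/f.
D = 8 × 25 × (1−f)/f ≈ 8 × 25 × 1.00000 ≈ 200.00 mg.

200 mg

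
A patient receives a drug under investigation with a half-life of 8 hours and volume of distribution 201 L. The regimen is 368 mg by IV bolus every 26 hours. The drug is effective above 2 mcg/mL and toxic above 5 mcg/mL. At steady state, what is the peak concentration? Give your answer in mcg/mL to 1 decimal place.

2.0 mcg/mL

k = ln2/t½ = ln2/8 ≈ 0.086643 h⁻¹; fraction remaining f = e^(−kτ) = e^(−0.086643×26) ≈ 0.1051.
At steady state, accumulation factor R = 1/(1 − e^(−kτ)) ≈ 1.1174.
Each bolus raises the concentration by D/Vd = 368/201 ≈ 1.831 mcg/mL.
Steady-state peak Cmax,ss = C₀·R ≈ 1.831 × 1.1174 ≈ 2.046 mcg/mL.
Peak 2.0 mcg/mL vs MTC 5 mcg/mL: below toxic threshold.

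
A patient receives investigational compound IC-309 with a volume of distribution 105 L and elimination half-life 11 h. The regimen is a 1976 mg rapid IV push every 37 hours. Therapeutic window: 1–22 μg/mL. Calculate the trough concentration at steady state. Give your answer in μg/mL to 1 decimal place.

2.0 μg/mL

τ/t½ = 37/11 ≈ 3.3636, so fraction remaining f = (1/2)^(37/11) ≈ 0.0972.
Accumulation ratio R = 1/(1 − f) ≈ 1/0.9028 ≈ 1.1077.
Each bolus raises the concentration by D/Vd = 1976/105 ≈ 18.819 μg/mL.
Steady-state peak Cmax,ss = C₀·R ≈ 18.819 × 1.1077 ≈ 20.846 μg/mL.
Steady-state trough Cmin,ss = Cmax,ss·f ≈ 20.846 × 0.0972 ≈ 2.026 μg/mL.
Trough 2.0 μg/mL vs MEC 1 μg/mL: adequate.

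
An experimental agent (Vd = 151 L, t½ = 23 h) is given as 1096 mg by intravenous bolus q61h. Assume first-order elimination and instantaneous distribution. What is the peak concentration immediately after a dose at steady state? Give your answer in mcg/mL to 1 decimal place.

8.6 mcg/mL

τ/t½ = 61/23 ≈ 2.6522, so fraction remaining f = (1/2)^(61/23) ≈ 0.1591.
At steady state, accumulation factor R = 1/(1 − e^(−kτ)) ≈ 1.1892.
Single-dose peak C₀ = D/Vd = 1096/151 ≈ 7.258 mcg/mL.
Steady-state peak Cmax,ss = C₀·R ≈ 7.258 × 1.1892 ≈ 8.631 mcg/mL.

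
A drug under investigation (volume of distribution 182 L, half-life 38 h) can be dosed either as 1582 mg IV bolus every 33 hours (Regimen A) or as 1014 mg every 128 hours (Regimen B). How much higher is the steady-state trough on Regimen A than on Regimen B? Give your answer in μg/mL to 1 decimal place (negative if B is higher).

9.9 μg/mL

Regimen A: f = (1/2)^(33/38) ≈ 0.5477; Cmin,ss = (1582/182)·f/(1−f) ≈ 10.526 μg/mL.
Regimen B: f = (1/2)^(128/38) ≈ 0.0968; Cmin,ss = (1014/182)·f/(1−f) ≈ 0.597 μg/mL.
Difference ≈ 10.526 − 0.597 ≈ 9.929 μg/mL.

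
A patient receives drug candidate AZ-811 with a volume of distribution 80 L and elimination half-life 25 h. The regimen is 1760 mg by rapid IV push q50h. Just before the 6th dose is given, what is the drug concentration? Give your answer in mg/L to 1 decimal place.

f = (1/2)^(τ/t½) = (1/2)^(50/25) ≈ 0.2500.
C₀ = D/Vd = 1760/80 ≈ 22.000 mg/L.
Before the 6th dose, 5 doses have been given. Superposition: Cmin = C₀·(f + f² + … + f^5).
≈ 22.000 × (0.2500 + 0.0625 + 0.0156 + 0.0039 + 0.0010) ≈ 22.000 × 0.3330 ≈ 7.326 mg/L.

7.3 mg/L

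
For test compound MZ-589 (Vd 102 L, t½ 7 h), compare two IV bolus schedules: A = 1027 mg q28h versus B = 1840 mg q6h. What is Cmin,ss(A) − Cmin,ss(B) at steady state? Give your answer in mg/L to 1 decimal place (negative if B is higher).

-21.6 mg/L

Regimen A: f = (1/2)^(28/7) ≈ 0.0625; Cmin,ss = (1027/102)·f/(1−f) ≈ 0.671 mg/L.
Regimen B: f = (1/2)^(6/7) ≈ 0.5520; Cmin,ss = (1840/102)·f/(1−f) ≈ 22.227 mg/L.
Difference ≈ 0.671 − 22.227 ≈ -21.556 mg/L.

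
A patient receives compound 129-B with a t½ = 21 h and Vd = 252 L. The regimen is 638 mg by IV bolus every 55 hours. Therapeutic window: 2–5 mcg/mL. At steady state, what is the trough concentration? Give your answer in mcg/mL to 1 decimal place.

τ/t½ = 55/21 ≈ 2.619, so fraction remaining f = (1/2)^(55/21) ≈ 0.1628.
Accumulation ratio R = 1/(1 − f) ≈ 1/0.8372 ≈ 1.1945.
Each bolus raises the concentration by D/Vd = 638/252 ≈ 2.532 mcg/mL.
Steady-state peak Cmax,ss = C₀·R ≈ 2.532 × 1.1945 ≈ 3.024 mcg/mL.
Steady-state trough Cmin,ss = Cmax,ss·f ≈ 3.024 × 0.1628 ≈ 0.492 mcg/mL.
Trough 0.5 mcg/mL vs MEC 2 mcg/mL: subtherapeutic.

0.5 mcg/mL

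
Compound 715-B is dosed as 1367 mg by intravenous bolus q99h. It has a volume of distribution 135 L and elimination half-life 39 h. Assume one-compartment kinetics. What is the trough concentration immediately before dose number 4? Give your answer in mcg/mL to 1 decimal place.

2.1 mcg/mL

f = (1/2)^(τ/t½) = (1/2)^(99/39) ≈ 0.1721.
C₀ = D/Vd = 1367/135 ≈ 10.126 mcg/mL.
Before the 4th dose, 3 doses have been given. Superposition: Cmin = C₀·(f + f² + … + f^3).
≈ 10.126 × (0.1721 + 0.0296 + 0.0051) ≈ 10.126 × 0.2068 ≈ 2.094 mcg/mL.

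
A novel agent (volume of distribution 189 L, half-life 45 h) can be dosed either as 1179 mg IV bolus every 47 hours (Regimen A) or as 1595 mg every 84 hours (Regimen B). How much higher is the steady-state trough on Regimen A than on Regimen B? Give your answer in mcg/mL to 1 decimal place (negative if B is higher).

2.7 mcg/mL

Regimen A: f = (1/2)^(47/45) ≈ 0.4848; Cmin,ss = (1179/189)·f/(1−f) ≈ 5.870 mcg/mL.
Regimen B: f = (1/2)^(84/45) ≈ 0.2742; Cmin,ss = (1595/189)·f/(1−f) ≈ 3.188 mcg/mL.
Difference ≈ 5.870 − 3.188 ≈ 2.682 mcg/mL.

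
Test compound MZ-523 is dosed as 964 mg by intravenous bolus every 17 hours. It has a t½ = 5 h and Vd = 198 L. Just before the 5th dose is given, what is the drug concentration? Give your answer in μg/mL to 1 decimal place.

0.5 μg/mL

f = (1/2)^(τ/t½) = (1/2)^(17/5) ≈ 0.0947.
C₀ = D/Vd = 964/198 ≈ 4.869 μg/mL.
Before the 5th dose, 4 doses have been given. Superposition: Cmin = C₀·(f + f² + … + f^4).
≈ 4.869 × (0.0947 + 0.0090 + 0.0008 + 0.0001) ≈ 4.869 × 0.1046 ≈ 0.509 μg/mL.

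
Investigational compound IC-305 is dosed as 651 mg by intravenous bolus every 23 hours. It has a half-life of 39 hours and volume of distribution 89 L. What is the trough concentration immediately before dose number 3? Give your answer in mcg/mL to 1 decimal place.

f = (1/2)^(τ/t½) = (1/2)^(23/39) ≈ 0.6645.
C₀ = D/Vd = 651/89 ≈ 7.315 mcg/mL.
Before the 3rd dose, 2 doses have been given. Superposition: Cmin = C₀·(f + f²).
≈ 7.315 × (0.6645 + 0.4416) ≈ 7.315 × 1.1061 ≈ 8.091 mcg/mL.

8.1 mcg/mL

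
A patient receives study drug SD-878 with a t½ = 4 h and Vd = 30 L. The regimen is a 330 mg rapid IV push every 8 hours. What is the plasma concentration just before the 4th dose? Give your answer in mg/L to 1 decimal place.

3.6 mg/L

f = (1/2)^(τ/t½) = (1/2)^(8/4) ≈ 0.2500.
C₀ = D/Vd = 330/30 ≈ 11.000 mg/L.
Before the 4th dose, 3 doses have been given. Superposition: Cmin = C₀·(f + f² + … + f^3).
≈ 11.000 × (0.2500 + 0.0625 + 0.0156) ≈ 11.000 × 0.3281 ≈ 3.609 mg/L.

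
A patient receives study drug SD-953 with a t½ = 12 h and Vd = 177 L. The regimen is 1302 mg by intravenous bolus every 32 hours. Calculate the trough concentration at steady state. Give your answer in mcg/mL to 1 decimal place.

1.4 mcg/mL

k = ln2/t½ = ln2/12 ≈ 0.057762 h⁻¹; fraction remaining f = e^(−kτ) = e^(−0.057762×32) ≈ 0.1575.
At steady state, accumulation factor R = 1/(1 − e^(−kτ)) ≈ 1.1869.
Each bolus raises the concentration by D/Vd = 1302/177 ≈ 7.356 mcg/mL.
Cmax,ss = C₀/(1 − f) ≈ 7.356/0.8425 ≈ 8.731 mcg/mL.
One interval later, Cmin,ss = Cmax,ss·e^(−kτ) ≈ 8.731 × 0.1575 ≈ 1.375 mcg/mL.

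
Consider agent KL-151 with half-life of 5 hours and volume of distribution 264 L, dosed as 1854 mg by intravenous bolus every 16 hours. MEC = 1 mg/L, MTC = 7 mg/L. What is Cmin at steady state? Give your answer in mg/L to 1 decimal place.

0.9 mg/L

τ/t½ = 16/5 ≈ 3.2, so fraction remaining f = (1/2)^(16/5) ≈ 0.1088.
At steady state, accumulation factor R = 1/(1 − e^(−kτ)) ≈ 1.1221.
Each bolus raises the concentration by D/Vd = 1854/264 ≈ 7.023 mg/L.
Steady-state peak Cmax,ss = C₀·R ≈ 7.023 × 1.1221 ≈ 7.881 mg/L.
Steady-state trough Cmin,ss = Cmax,ss·f ≈ 7.881 × 0.1088 ≈ 0.857 mg/L.
Trough 0.9 mg/L vs MEC 1 mg/L: subtherapeutic.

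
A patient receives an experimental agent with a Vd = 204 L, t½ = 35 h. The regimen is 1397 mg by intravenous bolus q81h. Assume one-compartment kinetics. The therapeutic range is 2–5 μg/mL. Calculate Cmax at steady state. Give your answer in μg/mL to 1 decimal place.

τ/t½ = 81/35 ≈ 2.3143, so fraction remaining f = (1/2)^(81/35) ≈ 0.2011.
Accumulation ratio R = 1/(1 − f) ≈ 1/0.7989 ≈ 1.2517.
Each bolus raises the concentration by D/Vd = 1397/204 ≈ 6.848 μg/mL.
Steady-state peak Cmax,ss = C₀·R ≈ 6.848 × 1.2517 ≈ 8.572 μg/mL.
Peak 8.6 μg/mL vs MTC 5 μg/mL: exceeds toxic threshold.

8.6 μg/mL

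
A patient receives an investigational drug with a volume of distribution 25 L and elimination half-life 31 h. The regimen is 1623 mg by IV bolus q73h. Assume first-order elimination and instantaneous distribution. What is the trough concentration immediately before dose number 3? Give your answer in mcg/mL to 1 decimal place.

15.2 mcg/mL

f = (1/2)^(τ/t½) = (1/2)^(73/31) ≈ 0.1955.
C₀ = D/Vd = 1623/25 ≈ 64.920 mcg/mL.
Before the 3rd dose, 2 doses have been given. Superposition: Cmin = C₀·(f + f²).
≈ 64.920 × (0.1955 + 0.0382) ≈ 64.920 × 0.2337 ≈ 15.172 mcg/mL.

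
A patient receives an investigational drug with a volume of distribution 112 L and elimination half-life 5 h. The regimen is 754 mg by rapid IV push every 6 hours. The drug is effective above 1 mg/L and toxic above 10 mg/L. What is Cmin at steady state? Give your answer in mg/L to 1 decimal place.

5.2 mg/L

Over one 6-h interval, 6/5 ≈ 1.2 half-lives elapse, leaving f ≈ 0.4353 of each dose.
Accumulation ratio R = 1/(1 − f) ≈ 1/0.5647 ≈ 1.7709.
Single-dose peak C₀ = D/Vd = 754/112 ≈ 6.732 mg/L.
Cmax,ss = C₀/(1 − f) ≈ 6.732/0.5647 ≈ 11.921 mg/L.
One interval later, Cmin,ss = Cmax,ss·e^(−kτ) ≈ 11.921 × 0.4353 ≈ 5.189 mg/L.
Trough 5.2 mg/L vs MEC 1 mg/L: adequate.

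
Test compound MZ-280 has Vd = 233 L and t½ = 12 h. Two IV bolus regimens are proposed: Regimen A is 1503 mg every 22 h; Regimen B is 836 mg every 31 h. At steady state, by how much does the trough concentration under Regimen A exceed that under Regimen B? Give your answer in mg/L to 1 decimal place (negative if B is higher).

1.8 mg/L

Regimen A: f = (1/2)^(22/12) ≈ 0.2806; Cmin,ss = (1503/233)·f/(1−f) ≈ 2.516 mg/L.
Regimen B: f = (1/2)^(31/12) ≈ 0.1669; Cmin,ss = (836/233)·f/(1−f) ≈ 0.719 mg/L.
Difference ≈ 2.516 − 0.719 ≈ 1.797 mg/L.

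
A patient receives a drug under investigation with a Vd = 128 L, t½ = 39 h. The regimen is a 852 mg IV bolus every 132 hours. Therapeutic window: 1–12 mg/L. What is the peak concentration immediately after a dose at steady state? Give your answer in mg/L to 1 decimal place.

k = ln2/t½ = ln2/39 ≈ 0.017773 h⁻¹; fraction remaining f = e^(−kτ) = e^(−0.017773×132) ≈ 0.0957.
At steady state, accumulation factor R = 1/(1 − e^(−kτ)) ≈ 1.1058.
Each bolus raises the concentration by D/Vd = 852/128 ≈ 6.656 mg/L.
Steady-state peak Cmax,ss = C₀·R ≈ 6.656 × 1.1058 ≈ 7.360 mg/L.
Peak 7.4 mg/L vs MTC 12 mg/L: below toxic threshold.

7.4 mg/L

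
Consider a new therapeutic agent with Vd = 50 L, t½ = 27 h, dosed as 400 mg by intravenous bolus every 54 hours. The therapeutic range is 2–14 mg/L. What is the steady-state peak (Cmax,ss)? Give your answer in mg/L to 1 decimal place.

The dosing interval is 2 half-lives, so f = 2^(−2) = 0.25.
Accumulation ratio R = 1/(1 − f) = 1/0.75 = 4/3.
Single-dose peak C₀ = D/Vd = 400/50 = 8 mg/L.
Steady-state peak Cmax,ss = C₀·R = 8 × 4/3 ≈ 10.667 mg/L.
Peak 10.7 mg/L vs MTC 14 mg/L: below toxic threshold.

10.7 mg/L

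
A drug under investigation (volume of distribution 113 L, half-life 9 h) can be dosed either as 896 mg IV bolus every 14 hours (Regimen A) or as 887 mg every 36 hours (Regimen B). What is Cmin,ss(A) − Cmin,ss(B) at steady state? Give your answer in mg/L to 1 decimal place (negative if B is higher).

Regimen A: f = (1/2)^(14/9) ≈ 0.3402; Cmin,ss = (896/113)·f/(1−f) ≈ 4.088 mg/L.
Regimen B: f = (1/2)^(36/9) ≈ 0.0625; Cmin,ss = (887/113)·f/(1−f) ≈ 0.523 mg/L.
Difference ≈ 4.088 − 0.523 ≈ 3.565 mg/L.

3.6 mg/L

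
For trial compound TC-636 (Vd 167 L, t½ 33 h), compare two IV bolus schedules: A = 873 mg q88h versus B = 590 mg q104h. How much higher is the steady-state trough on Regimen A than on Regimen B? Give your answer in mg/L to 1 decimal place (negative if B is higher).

0.5 mg/L

Regimen A: f = (1/2)^(88/33) ≈ 0.1575; Cmin,ss = (873/167)·f/(1−f) ≈ 0.977 mg/L.
Regimen B: f = (1/2)^(104/33) ≈ 0.1125; Cmin,ss = (590/167)·f/(1−f) ≈ 0.448 mg/L.
Difference ≈ 0.977 − 0.448 ≈ 0.529 mg/L.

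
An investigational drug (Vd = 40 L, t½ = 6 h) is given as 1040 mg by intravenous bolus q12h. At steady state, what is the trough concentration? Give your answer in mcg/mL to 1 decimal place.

8.7 mcg/mL

The dosing interval is 2 half-lives, so f = 2^(−2) = 0.25.
At steady state, R = 1/(1 − 0.25) = 4/3.
Single-dose peak C₀ = D/Vd = 1040/40 = 26 mcg/mL.
Steady-state peak Cmax,ss = C₀·R = 26 × 4/3 ≈ 34.667 mcg/mL.
Steady-state trough Cmin,ss = Cmax,ss·f ≈ 34.667 × 0.25 ≈ 8.667 mcg/mL.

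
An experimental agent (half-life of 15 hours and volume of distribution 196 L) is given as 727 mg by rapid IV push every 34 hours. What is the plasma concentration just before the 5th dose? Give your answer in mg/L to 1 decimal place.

1.0 mg/L

f = (1/2)^(τ/t½) = (1/2)^(34/15) ≈ 0.2078.
C₀ = D/Vd = 727/196 ≈ 3.709 mg/L.
Before the 5th dose, 4 doses have been given. Superposition: Cmin = C₀·(f + f² + … + f^4).
≈ 3.709 × (0.2078 + 0.0432 + 0.0090 + 0.0019) ≈ 3.709 × 0.2619 ≈ 0.971 mg/L.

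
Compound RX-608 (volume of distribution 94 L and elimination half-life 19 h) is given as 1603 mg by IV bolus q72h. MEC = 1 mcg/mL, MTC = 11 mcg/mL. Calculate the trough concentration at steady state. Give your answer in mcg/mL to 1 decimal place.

τ/t½ = 72/19 ≈ 3.7895, so fraction remaining f = (1/2)^(72/19) ≈ 0.0723.
Each bolus raises the concentration by D/Vd = 1603/94 ≈ 17.053 mcg/mL.
Steady-state trough Cmin,ss = C₀·f/(1−f) ≈ 17.053 × 0.0723/0.9277 ≈ 1.329 mcg/mL.
Trough 1.3 mcg/mL vs MEC 1 mcg/mL: adequate.

1.3 mcg/mL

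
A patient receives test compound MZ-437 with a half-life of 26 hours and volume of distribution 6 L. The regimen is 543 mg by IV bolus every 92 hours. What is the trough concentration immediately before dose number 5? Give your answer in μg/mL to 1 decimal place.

f = (1/2)^(τ/t½) = (1/2)^(92/26) ≈ 0.0861.
C₀ = D/Vd = 543/6 ≈ 90.500 μg/mL.
Before the 5th dose, 4 doses have been given. Superposition: Cmin = C₀·(f + f² + … + f^4).
≈ 90.500 × (0.0861 + 0.0074 + 0.0006 + 0.0001) ≈ 90.500 × 0.0942 ≈ 8.525 μg/mL.

8.5 μg/mL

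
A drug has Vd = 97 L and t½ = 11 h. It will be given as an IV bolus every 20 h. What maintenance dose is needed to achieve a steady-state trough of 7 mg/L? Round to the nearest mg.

1715 mg

τ/t½ = 20/11 ≈ 1.8182, so f = (1/2)^(20/11) ≈ 0.283578.
Cmin,ss = (D/Vd)·f/(1−f), so D = Cmin,ss·Vd·(1−f)/f.
D = 7 × 97 × (1−f)/f ≈ 7 × 97 × 2.52637 ≈ 1715.41 mg.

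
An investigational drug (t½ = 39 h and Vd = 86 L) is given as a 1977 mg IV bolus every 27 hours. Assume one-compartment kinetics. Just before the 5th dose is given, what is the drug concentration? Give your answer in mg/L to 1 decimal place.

f = (1/2)^(τ/t½) = (1/2)^(27/39) ≈ 0.6189.
C₀ = D/Vd = 1977/86 ≈ 22.988 mg/L.
Before the 5th dose, 4 doses have been given. Superposition: Cmin = C₀·(f + f² + … + f^4).
≈ 22.988 × (0.6189 + 0.3830 + 0.2371 + 0.1467) ≈ 22.988 × 1.3857 ≈ 31.854 mg/L.

31.9 mg/L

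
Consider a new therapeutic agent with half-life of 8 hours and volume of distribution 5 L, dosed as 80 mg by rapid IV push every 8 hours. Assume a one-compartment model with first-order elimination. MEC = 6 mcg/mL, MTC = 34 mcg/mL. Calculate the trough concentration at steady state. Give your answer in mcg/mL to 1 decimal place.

16.0 mcg/mL

The dosing interval is 1 half-life, so f = 2^(−1) = 0.5.
Accumulation ratio R = 1/(1 − f) = 1/0.5 = 2/1.
Single-dose peak C₀ = D/Vd = 80/5 = 16 mcg/mL.
Steady-state peak Cmax,ss = C₀·R = 16 × 2/1 ≈ 32.000 mcg/mL.
Steady-state trough Cmin,ss = Cmax,ss·f ≈ 32.000 × 0.5 ≈ 16.000 mcg/mL.
Trough 16.0 mcg/mL vs MEC 6 mcg/mL: adequate.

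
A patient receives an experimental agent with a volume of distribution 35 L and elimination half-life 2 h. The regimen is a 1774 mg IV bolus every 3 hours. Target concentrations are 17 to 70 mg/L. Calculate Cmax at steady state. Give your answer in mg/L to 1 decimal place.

k = ln2/t½ = ln2/2 ≈ 0.346574 h⁻¹; fraction remaining f = e^(−kτ) = e^(−0.346574×3) ≈ 0.3536.
Accumulation ratio R = 1/(1 − f) ≈ 1/0.6464 ≈ 1.5470.
Each bolus raises the concentration by D/Vd = 1774/35 ≈ 50.686 mg/L.
Cmax,ss = C₀/(1 − f) ≈ 50.686/0.6464 ≈ 78.413 mg/L.
Peak 78.4 mg/L vs MTC 70 mg/L: exceeds toxic threshold.

78.4 mg/L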